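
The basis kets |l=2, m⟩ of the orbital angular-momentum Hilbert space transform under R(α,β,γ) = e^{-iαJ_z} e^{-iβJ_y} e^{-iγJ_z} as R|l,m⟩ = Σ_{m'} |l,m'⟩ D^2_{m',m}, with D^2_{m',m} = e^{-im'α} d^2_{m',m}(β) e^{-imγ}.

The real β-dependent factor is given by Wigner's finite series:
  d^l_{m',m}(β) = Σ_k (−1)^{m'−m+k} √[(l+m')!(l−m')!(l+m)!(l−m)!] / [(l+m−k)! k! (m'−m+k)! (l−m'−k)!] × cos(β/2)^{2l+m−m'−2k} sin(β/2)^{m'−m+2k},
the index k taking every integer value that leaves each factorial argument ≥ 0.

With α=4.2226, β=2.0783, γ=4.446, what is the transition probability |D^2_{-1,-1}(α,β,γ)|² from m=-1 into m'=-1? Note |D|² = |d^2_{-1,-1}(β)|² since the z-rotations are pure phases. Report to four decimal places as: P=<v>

P=0.2569

D^2_{-1,-1}(4.2226,2.0783,4.446) = e^{-i·-1·4.2226}·d^2_{-1,-1}(2.0783)·e^{-i·-1·4.446}. Compute d first:
With c≡cos(β/2)=0.506953 and s≡sin(β/2)=0.861974, N=[1·6·1·6]^{1/2}=6.000000
Admissible k: 0..1 (factorial args all ≥0)
  k=0: (−1)^0·6.0000/(6)·0.5070^4·0.8620^0 = +0.066050
  k=1: (−1)^1·6.0000/(2)·0.5070^2·0.8620^2 = -0.572855
d^2_{-1,-1}(2.0783) = +0.066050 -0.572855 = -0.506805
|D^2_{-1,-1}|² = |d^2_{-1,-1}(β)|² = (-0.506805)² = 0.256852 (the z-rotation phases have unit modulus)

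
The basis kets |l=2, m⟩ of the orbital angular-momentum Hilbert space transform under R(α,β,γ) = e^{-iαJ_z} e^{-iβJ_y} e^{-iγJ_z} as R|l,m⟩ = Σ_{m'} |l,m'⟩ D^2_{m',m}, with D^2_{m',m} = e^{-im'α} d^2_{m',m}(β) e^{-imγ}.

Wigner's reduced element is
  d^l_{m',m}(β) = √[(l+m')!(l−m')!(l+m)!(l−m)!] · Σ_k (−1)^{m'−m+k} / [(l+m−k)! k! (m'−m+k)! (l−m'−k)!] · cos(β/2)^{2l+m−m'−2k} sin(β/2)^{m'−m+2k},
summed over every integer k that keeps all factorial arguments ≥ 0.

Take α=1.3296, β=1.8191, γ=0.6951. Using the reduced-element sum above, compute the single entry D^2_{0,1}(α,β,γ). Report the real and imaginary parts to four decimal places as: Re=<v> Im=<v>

Split into d^2_{0,1}(β=1.8191) × two z-phases.
c=cos(1.8191/2)=0.614101, s=sin(1.8191/2)=0.789227; N=√[2·2·6·1]=4.898979
Admissible k: 1..2 (factorial args all ≥0)
  k=1: (−1)^0·4.8990/(2)·0.6141^3·0.7892^1 = +0.447710
  k=2: (−1)^1·4.8990/(2)·0.6141^1·0.7892^3 = -0.739472
d^2_{0,1}(1.8191) = +0.447710 -0.739472 = -0.291762
Phases: e^{-i·(0)·1.3296}=+1.000000+0.000000i, e^{-i·(1)·0.6951}=+0.767990-0.640462i ⇒ D=-0.224070+0.186863i

Re=-0.2241 Im=0.1869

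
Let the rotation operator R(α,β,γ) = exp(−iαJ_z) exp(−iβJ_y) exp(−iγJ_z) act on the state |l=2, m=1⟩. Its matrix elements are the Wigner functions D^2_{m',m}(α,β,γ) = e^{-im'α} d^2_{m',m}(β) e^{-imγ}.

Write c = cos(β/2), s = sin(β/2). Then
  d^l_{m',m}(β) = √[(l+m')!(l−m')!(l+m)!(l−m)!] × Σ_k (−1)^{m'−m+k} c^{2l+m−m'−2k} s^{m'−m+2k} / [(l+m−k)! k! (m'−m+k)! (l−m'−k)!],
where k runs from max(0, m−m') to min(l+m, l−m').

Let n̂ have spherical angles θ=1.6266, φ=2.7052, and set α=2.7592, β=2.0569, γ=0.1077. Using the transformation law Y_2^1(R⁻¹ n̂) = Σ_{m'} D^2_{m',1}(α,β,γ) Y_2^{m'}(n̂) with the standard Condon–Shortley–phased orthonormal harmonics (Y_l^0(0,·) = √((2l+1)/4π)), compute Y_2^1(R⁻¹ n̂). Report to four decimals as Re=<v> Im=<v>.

Need the full column D^2_{m',1} for m'=−2..2 at α=2.7592, β=2.0569, γ=0.1077.
cos(β/2)=0.516147, sin(β/2)=0.856500
d^2_{-2,1}: single k=3 term ⇒ +0.648613;  D = +0.417009-0.496791i
d^2_{-1,1}: k∈[2..3] ⇒ +0.586304 -0.538158 = +0.048146;  D = -0.042479+0.022663i
d^2_{0,1}: k∈[1..2] ⇒ +0.288485 -0.794385 = -0.505900;  D = -0.502969+0.054380i
d^2_{1,1}: k∈[0..1] ⇒ +0.070973 -0.586304 = -0.515331;  D = +0.496010+0.139784i
d^2_{2,1}: single k=0 term ⇒ -0.235547;  D = -0.186500-0.143875i
Y_2^{m'}(θ=1.6266,φ=2.7052) and Σ D·Y over m':
  (+0.4170-0.4968i)·(+0.2475+0.2950i)  (-0.0425+0.0227i)·(+0.0390+0.0182i)  (-0.5030+0.0544i)·(-0.3124+0.0000i)  (+0.4960+0.1398i)·(-0.0390+0.0182i)  (-0.1865-0.1439i)·(+0.2475-0.2950i)
Y_2^1(R⁻¹ n̂) = +0.294364+0.006178i

Re=0.2944 Im=0.0062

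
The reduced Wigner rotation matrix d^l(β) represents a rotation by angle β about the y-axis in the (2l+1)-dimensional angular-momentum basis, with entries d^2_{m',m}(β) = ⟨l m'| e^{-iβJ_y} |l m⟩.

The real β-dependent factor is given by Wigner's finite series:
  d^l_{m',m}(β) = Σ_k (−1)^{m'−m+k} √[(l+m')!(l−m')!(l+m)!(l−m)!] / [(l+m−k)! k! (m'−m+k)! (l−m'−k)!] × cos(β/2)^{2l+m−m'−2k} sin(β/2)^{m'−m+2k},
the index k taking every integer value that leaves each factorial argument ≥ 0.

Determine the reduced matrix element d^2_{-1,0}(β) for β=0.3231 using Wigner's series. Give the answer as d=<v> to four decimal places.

d^2_{-1,0}(β=0.3231) via Wigner's sum:
With c≡cos(β/2)=0.986979 and s≡sin(β/2)=0.160848, N=[1·6·2·2]^{1/2}=4.898979
k∈{1,2} keeps every argument non-negative
  k=1: (−1)^0·4.8990/(2)·0.9870^3·0.1608^1 = +0.378805
  k=2: (−1)^1·4.8990/(2)·0.9870^1·0.1608^3 = -0.010061
d^2_{-1,0}(0.3231) = +0.378805 -0.010061 = +0.368744

d=0.3687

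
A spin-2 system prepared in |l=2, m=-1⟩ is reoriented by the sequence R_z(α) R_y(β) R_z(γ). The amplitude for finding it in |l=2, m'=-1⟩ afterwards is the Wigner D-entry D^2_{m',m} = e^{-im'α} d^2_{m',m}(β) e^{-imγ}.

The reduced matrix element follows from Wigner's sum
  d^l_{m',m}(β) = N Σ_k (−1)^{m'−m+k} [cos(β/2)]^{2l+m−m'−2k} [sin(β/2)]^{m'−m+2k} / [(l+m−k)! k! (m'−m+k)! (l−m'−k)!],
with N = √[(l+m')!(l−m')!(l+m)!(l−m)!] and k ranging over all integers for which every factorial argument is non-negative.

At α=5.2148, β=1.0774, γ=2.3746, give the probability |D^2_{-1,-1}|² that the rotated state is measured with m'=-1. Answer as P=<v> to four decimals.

Split into d^2_{-1,-1}(β=1.0774) × two z-phases.
With c≡cos(β/2)=0.858376 and s≡sin(β/2)=0.513021, N=[1·6·1·6]^{1/2}=6.000000
The bounds max(0,m−m')=0 and min(l+m,l−m')=1 give 2 terms
  k=0: (−1)^0·6.0000/(6)·0.8584^4·0.5130^0 = +0.542889
  k=1: (−1)^1·6.0000/(2)·0.8584^2·0.5130^2 = -0.581763
d^2_{-1,-1}(1.0774) = +0.542889 -0.581763 = -0.038874
|D^2_{-1,-1}|² = |d^2_{-1,-1}(β)|² = (-0.038874)² = 0.001511 (the z-rotation phases have unit modulus)

P=0.0015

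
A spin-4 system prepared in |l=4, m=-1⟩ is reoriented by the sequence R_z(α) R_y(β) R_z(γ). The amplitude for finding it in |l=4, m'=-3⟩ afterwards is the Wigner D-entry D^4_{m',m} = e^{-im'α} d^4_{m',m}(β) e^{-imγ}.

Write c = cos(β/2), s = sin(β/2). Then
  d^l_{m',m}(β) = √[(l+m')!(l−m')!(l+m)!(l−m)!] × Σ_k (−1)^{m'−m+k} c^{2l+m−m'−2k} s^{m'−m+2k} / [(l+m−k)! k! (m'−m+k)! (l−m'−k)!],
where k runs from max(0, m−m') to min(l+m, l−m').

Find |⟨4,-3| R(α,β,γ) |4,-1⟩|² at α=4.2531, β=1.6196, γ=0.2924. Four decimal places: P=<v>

P=0.1407

First d^4_{-3,-1}(β=1.6196), then the phase factors e^{-i(-3)α} and e^{-i(-1)γ}:
c=cos(1.6196/2)=0.689643, s=sin(1.6196/2)=0.724149; N=√[1·5040·6·120]=1904.940944
Admissible k: 2..3 (factorial args all ≥0)
  k=2: (−1)^0·1904.9409/(240)·0.6896^6·0.7241^2 = +0.447789
  k=3: (−1)^1·1904.9409/(144)·0.6896^4·0.7241^4 = -0.822867
d^4_{-3,-1}(1.6196) = +0.447789 -0.822867 = -0.375077
|D^4_{-3,-1}|² = |d^4_{-3,-1}(β)|² = (-0.375077)² = 0.140683 (the z-rotation phases have unit modulus)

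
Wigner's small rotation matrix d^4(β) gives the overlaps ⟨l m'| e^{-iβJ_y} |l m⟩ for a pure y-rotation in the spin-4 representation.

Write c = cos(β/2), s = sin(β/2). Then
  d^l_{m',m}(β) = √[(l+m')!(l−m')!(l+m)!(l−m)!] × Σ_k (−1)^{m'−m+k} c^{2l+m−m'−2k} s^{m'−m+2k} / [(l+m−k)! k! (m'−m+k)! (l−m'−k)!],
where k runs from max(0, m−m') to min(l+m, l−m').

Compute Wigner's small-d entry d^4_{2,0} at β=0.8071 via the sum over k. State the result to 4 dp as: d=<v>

d^4_{2,0}(β=0.8071) via Wigner's sum:
With c≡cos(β/2)=0.919673 and s≡sin(β/2)=0.392686, N=[720·2·24·24]^{1/2}=910.735966
k∈{0,1,2} keeps every argument non-negative
  k=0: (−1)^2·910.7360/(96)·0.9197^6·0.3927^2 = +0.885139
  k=1: (−1)^3·910.7360/(36)·0.9197^4·0.3927^4 = -0.430332
  k=2: (−1)^4·910.7360/(96)·0.9197^2·0.3927^6 = +0.029421
d^4_{2,0}(0.8071) = +0.885139 -0.430332 +0.029421 = +0.484228

d=0.4842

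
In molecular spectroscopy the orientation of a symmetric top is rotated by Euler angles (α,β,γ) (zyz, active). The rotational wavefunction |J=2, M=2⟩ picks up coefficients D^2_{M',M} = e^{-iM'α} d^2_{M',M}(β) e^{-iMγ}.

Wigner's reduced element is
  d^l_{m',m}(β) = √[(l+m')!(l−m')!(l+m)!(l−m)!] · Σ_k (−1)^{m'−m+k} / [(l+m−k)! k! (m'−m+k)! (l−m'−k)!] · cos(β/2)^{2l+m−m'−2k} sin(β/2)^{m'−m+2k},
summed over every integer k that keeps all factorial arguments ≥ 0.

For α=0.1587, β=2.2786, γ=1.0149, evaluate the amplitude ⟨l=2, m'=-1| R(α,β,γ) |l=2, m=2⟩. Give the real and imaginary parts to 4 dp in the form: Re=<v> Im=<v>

First d^2_{-1,2}(β=2.2786), then the phase factors e^{-i(-1)α} and e^{-i(2)γ}:
Half-angle: c=0.418230, s=0.908341. N=√(1·6·24·1)=12.000000
The bounds max(0,m−m')=3 and min(l+m,l−m')=3 give 1 term
  k=3: (−1)^0·12.0000/(6)·0.4182^1·0.9083^3 = +0.626891
d^2_{-1,2}(2.2786) = +0.626891
D = (+0.987434+0.158035i)·(+0.626891)·(-0.443055-0.896494i) = -0.185441-0.598836i

Re=-0.1854 Im=-0.5988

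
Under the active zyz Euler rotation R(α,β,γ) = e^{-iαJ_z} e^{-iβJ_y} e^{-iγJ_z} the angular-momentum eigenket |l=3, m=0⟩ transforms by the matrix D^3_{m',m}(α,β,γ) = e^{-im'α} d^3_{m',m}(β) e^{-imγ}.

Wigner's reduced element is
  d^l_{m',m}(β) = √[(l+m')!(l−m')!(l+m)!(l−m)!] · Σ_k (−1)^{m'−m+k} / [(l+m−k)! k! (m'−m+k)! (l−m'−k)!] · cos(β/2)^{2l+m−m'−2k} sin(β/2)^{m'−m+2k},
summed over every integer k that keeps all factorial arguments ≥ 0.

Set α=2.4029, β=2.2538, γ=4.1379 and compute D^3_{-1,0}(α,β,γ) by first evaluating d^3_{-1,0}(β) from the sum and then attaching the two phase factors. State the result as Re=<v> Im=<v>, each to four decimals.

Re=-0.2462 Im=0.2243

D^3_{-1,0}(2.4029,2.2538,4.1379) = e^{-i·-1·2.4029}·d^3_{-1,0}(2.2538)·e^{-i·0·4.1379}. Compute d first:
With c≡cos(β/2)=0.429461 and s≡sin(β/2)=0.903085, N=[2·24·6·6]^{1/2}=41.569219
The bounds max(0,m−m')=1 and min(l+m,l−m')=3 give 3 terms
  k=1: (−1)^0·41.5692/(12)·0.4295^5·0.9031^1 = +0.045703
  k=2: (−1)^1·41.5692/(4)·0.4295^3·0.9031^3 = -0.606276
  k=3: (−1)^2·41.5692/(12)·0.4295^1·0.9031^5 = +0.893631
d^3_{-1,0}(2.2538) = +0.045703 -0.606276 +0.893631 = +0.333058
Phases: e^{-i·(-1)·2.4029}=-0.739349+0.673322i, e^{-i·(0)·4.1379}=+1.000000+0.000000i ⇒ D=-0.246246+0.224255i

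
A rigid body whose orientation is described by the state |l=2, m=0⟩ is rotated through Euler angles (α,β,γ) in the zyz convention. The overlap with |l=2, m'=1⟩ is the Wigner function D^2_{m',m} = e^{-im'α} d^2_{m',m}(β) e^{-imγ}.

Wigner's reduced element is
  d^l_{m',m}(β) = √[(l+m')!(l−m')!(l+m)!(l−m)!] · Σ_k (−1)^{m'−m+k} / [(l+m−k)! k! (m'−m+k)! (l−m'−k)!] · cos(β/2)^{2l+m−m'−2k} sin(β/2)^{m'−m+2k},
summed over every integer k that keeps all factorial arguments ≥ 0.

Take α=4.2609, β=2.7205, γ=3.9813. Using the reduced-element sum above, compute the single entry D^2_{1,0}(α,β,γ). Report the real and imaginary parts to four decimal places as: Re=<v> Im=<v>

Re=-0.1993 Im=0.4111

D^2_{1,0}(4.2609,2.7205,3.9813) = e^{-i·1·4.2609}·d^2_{1,0}(2.7205)·e^{-i·0·3.9813}. Compute d first:
With c≡cos(β/2)=0.208994 and s≡sin(β/2)=0.977917, N=[6·1·2·2]^{1/2}=4.898979
Admissible k: 0..1 (factorial args all ≥0)
  k=0: (−1)^1·4.8990/(2)·0.2090^3·0.9779^1 = -0.021867
  k=1: (−1)^2·4.8990/(2)·0.2090^1·0.9779^3 = +0.478758
d^2_{1,0}(2.7205) = -0.021867 +0.478758 = +0.456891
D = (-0.436306+0.899798i)·(+0.456891)·(+1.000000+0.000000i) = -0.199344+0.411110i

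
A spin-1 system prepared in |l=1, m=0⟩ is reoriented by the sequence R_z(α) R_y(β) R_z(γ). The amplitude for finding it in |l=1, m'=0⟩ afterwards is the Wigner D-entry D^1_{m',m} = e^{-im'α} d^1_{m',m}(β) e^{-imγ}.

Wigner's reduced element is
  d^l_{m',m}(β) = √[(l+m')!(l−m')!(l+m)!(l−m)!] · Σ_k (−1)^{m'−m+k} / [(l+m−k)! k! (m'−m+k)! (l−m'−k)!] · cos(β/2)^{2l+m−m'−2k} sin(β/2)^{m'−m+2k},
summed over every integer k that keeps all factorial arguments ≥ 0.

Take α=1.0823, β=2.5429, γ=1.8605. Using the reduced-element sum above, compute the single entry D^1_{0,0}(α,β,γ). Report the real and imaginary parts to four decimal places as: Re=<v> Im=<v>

Re=-0.8261 Im=0.0000

Split into d^1_{0,0}(β=2.5429) × two z-phases.
With c≡cos(β/2)=0.294896 and s≡sin(β/2)=0.955529, N=[1·1·1·1]^{1/2}=1.000000
The bounds max(0,m−m')=0 and min(l+m,l−m')=1 give 2 terms
  k=0: (−1)^0·1.0000/(1)·0.2949^2·0.9555^0 = +0.086963
  k=1: (−1)^1·1.0000/(1)·0.2949^0·0.9555^2 = -0.913037
d^1_{0,0}(2.5429) = +0.086963 -0.913037 = -0.826073
Phases: e^{-i·(0)·1.0823}=+1.000000+0.000000i, e^{-i·(0)·1.8605}=+1.000000+0.000000i ⇒ D=-0.826073+0.000000i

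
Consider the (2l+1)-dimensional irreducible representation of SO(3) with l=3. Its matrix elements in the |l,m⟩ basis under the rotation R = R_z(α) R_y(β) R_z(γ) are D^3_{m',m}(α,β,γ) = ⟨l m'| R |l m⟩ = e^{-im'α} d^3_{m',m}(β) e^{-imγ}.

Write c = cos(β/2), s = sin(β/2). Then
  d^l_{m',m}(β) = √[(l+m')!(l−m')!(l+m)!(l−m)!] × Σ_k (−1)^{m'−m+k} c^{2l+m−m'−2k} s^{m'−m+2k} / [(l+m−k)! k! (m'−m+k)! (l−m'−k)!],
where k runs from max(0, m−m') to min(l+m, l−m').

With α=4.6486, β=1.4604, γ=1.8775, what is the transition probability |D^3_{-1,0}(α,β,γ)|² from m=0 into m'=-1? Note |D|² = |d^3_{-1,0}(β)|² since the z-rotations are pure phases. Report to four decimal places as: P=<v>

P=0.1634

Split into d^3_{-1,0}(β=1.4604) × two z-phases.
With c≡cos(β/2)=0.745041 and s≡sin(β/2)=0.667019, N=[2·24·6·6]^{1/2}=41.569219
Admissible k: 1..3 (factorial args all ≥0)
  k=1: (−1)^0·41.5692/(12)·0.7450^5·0.6670^1 = +0.530432
  k=2: (−1)^1·41.5692/(4)·0.7450^3·0.6670^3 = -1.275459
  k=3: (−1)^2·41.5692/(12)·0.7450^1·0.6670^5 = +0.340769
d^3_{-1,0}(1.4604) = +0.530432 -1.275459 +0.340769 = -0.404257
|D^3_{-1,0}|² = |d^3_{-1,0}(β)|² = (-0.404257)² = 0.163424 (the z-rotation phases have unit modulus)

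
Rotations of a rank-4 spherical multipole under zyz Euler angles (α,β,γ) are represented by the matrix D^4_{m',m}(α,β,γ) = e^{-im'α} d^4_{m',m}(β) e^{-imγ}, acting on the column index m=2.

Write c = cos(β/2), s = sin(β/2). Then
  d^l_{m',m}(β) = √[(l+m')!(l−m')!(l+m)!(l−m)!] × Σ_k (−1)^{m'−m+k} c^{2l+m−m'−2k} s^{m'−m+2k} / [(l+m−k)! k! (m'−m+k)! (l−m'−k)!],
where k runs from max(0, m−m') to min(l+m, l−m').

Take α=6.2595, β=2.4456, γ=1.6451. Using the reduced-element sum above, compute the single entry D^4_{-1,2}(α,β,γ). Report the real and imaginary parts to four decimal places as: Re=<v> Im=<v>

D^4_{-1,2}(6.2595,2.4456,1.6451) = e^{-i·-1·6.2595}·d^4_{-1,2}(2.4456)·e^{-i·2·1.6451}. Compute d first:
c=cos(2.4456/2)=0.341015, s=sin(2.4456/2)=0.940058; N=√[6·120·720·2]=1018.233765
The bounds max(0,m−m')=3 and min(l+m,l−m')=5 give 3 terms
  k=3: (−1)^0·1018.2338/(72)·0.3410^5·0.9401^3 = +0.054181
  k=4: (−1)^1·1018.2338/(48)·0.3410^3·0.9401^5 = -0.617589
  k=5: (−1)^2·1018.2338/(240)·0.3410^1·0.9401^7 = +0.938624
d^4_{-1,2}(2.4456) = +0.054181 -0.617589 +0.938624 = +0.375216
Attach z-rotation phases: D = e^{-i(-1)(6.2595)}·(+0.375216)·e^{-i(2)(1.6451)} = -0.369661+0.064328i

Re=-0.3697 Im=0.0643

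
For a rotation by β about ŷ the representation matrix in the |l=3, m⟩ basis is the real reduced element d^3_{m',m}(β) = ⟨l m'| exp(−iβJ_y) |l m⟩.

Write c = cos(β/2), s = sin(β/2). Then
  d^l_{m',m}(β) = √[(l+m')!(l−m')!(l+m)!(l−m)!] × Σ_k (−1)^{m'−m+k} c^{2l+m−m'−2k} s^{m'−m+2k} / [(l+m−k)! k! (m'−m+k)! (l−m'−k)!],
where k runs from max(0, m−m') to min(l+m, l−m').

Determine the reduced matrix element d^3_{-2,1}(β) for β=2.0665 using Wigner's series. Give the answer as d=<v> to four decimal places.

d^3_{-2,1}(β=2.0665) via Wigner's sum:
c=cos(2.0665/2)=0.512030, s=sin(2.0665/2)=0.858968; N=√[1·120·24·2]=75.894664
k: max(0,(1)−(-2))=3 … min(3+(1),3−(-2))=4
  k=3: (−1)^0·75.8947/(12)·0.5120^3·0.8590^3 = +0.538079
  k=4: (−1)^1·75.8947/(24)·0.5120^1·0.8590^5 = -0.757145
d^3_{-2,1}(2.0665) = +0.538079 -0.757145 = -0.219066

d=-0.2191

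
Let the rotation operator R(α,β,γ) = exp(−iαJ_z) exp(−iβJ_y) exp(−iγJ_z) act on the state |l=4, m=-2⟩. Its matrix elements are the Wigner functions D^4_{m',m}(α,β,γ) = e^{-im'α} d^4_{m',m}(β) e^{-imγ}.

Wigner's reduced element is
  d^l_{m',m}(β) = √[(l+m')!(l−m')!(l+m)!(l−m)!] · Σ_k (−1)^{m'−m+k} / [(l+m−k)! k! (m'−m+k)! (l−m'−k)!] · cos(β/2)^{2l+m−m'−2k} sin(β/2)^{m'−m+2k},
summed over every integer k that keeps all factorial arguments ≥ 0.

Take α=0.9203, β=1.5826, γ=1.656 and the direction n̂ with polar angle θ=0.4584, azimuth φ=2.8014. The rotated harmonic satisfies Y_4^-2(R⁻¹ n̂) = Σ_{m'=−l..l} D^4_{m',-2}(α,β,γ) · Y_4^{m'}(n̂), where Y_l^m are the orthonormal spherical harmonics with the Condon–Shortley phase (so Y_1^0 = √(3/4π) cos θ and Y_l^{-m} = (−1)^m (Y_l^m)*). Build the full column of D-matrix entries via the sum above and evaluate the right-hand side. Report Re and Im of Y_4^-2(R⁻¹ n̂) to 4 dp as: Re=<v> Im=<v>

Need the full column D^4_{m',-2} for m'=−4..4 at α=0.9203, β=1.5826, γ=1.656.
cos(β/2)=0.702921, sin(β/2)=0.711268
d^4_{-4,-2}: single k=2 term ⇒ +0.322913;  D = +0.244882+0.210489i
d^4_{-3,-2}: k∈[1..2] ⇒ +0.225654 -0.693135 = -0.467481;  D = -0.457183+0.097581i
d^4_{-2,-2}: k∈[0..2] ⇒ +0.059601 -0.732297 +0.937239 = +0.264542;  D = +0.112730-0.239321i
d^4_{-1,-2}: k∈[0..2] ⇒ -0.255868 +1.309902 -0.894129 = +0.159905;  D = -0.073853-0.141828i
d^4_{0,-2}: k∈[0..2] ⇒ +0.578932 -1.580698 +0.606922 = -0.394844;  D = +0.389125+0.066959i
d^4_{1,-2}: k∈[0..2] ⇒ -0.873268 +1.341194 -0.274647 = +0.193279;  D = -0.141434+0.131731i
d^4_{2,-2}: k∈[0..2] ⇒ +0.937239 -0.767703 +0.065504 = +0.235040;  D = +0.023324+0.233880i
d^4_{3,-2}: k∈[0..1] ⇒ -0.709693 +0.242216 = -0.467478;  D = -0.398267-0.244783i
d^4_{4,-2}: single k=0 term ⇒ +0.338525;  D = +0.315714-0.122163i
Y_4^{m'}(θ=0.4584,φ=2.8014) and Σ D·Y over m':
  (+0.2449+0.2105i)·(+0.0035+0.0166i)  (-0.4572+0.0976i)·(-0.0509-0.0829i)  (+0.1127-0.2393i)·(+0.2357+0.1908i)  (-0.0739-0.1418i)·(-0.4653-0.1647i)  (+0.3891+0.0670i)·(+0.1597+0.0000i)  (-0.1414+0.1317i)·(+0.4653-0.1647i)  (+0.0233+0.2339i)·(+0.2357-0.1908i)  (-0.3983-0.2448i)·(+0.0509-0.0829i)  (+0.3157-0.1222i)·(+0.0035-0.0166i)
Y_4^-2(R⁻¹ n̂) = +0.138617+0.241864i

Re=0.1386 Im=0.2419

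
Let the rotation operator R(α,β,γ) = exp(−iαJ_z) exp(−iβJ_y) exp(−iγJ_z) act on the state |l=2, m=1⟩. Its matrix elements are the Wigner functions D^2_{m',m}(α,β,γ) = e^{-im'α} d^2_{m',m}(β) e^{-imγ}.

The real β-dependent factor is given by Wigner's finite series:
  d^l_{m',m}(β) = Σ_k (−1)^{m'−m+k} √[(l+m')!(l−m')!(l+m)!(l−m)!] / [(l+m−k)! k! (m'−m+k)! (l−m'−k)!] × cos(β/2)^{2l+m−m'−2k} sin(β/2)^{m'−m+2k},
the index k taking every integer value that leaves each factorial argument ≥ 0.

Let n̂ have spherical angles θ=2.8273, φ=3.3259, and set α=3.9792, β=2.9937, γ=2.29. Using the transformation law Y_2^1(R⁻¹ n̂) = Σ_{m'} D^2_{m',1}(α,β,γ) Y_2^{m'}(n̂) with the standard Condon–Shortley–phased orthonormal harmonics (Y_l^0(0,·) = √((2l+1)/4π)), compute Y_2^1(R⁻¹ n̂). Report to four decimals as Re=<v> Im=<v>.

Need the full column D^2_{m',1} for m'=−2..2 at α=3.9792, β=2.9937, γ=2.29.
cos(β/2)=0.073879, sin(β/2)=0.997267
d^2_{-2,1}: single k=3 term ⇒ +0.146550;  D = +0.119716-0.084527i
d^2_{-1,1}: k∈[2..3] ⇒ +0.016285 -0.989114 = -0.972829;  D = +0.114918-0.966017i
d^2_{0,1}: k∈[1..2] ⇒ +0.000985 -0.179486 = -0.178501;  D = +0.117594+0.134292i
d^2_{1,1}: k∈[0..1] ⇒ +0.000030 -0.016285 = -0.016255;  D = -0.016254-0.000227i
d^2_{2,1}: single k=0 term ⇒ -0.000804;  D = +0.000547-0.000590i
Y_2^{m'}(θ=2.8273,φ=3.3259) and Σ D·Y over m':
  (+0.1197-0.0845i)·(+0.0344-0.0133i)  (+0.1149-0.9660i)·(+0.2233-0.0416i)  (+0.1176+0.1343i)·(+0.5404+0.0000i)  (-0.0163-0.0002i)·(-0.2233-0.0416i)  (+0.0005-0.0006i)·(+0.0344+0.0133i)
Y_2^1(R⁻¹ n̂) = +0.055636-0.151702i

Re=0.0556 Im=-0.1517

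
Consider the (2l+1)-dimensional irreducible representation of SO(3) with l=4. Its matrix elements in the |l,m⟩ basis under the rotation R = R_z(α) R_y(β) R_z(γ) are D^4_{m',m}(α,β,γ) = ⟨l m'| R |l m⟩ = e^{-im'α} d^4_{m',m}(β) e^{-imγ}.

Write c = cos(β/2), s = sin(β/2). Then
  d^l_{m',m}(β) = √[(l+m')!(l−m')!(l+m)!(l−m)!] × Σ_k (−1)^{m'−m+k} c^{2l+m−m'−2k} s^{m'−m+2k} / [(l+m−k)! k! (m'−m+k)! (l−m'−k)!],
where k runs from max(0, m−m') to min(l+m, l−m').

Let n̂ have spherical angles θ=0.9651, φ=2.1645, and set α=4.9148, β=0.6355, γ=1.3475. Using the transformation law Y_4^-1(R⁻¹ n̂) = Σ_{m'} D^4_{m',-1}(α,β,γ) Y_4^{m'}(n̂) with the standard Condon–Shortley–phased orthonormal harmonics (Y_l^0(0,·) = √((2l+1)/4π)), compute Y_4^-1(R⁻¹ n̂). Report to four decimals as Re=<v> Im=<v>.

Need the full column D^4_{m',-1} for m'=−4..4 at α=4.9148, β=0.6355, γ=1.3475.
cos(β/2)=0.949941, sin(β/2)=0.312430
d^4_{-4,-1}: single k=3 term ⇒ +0.176537;  D = -0.097682+0.147049i
d^4_{-3,-1}: k∈[2..3] ⇒ +0.569318 -0.102640 = +0.466678;  D = -0.432703-0.174805i
d^4_{-2,-1}: k∈[1..3] ⇒ +0.925262 -0.500434 +0.036088 = +0.460916;  D = +0.083209-0.453343i
d^4_{-1,-1}: k∈[0..3] ⇒ +0.663090 -1.075910 +0.232765 -0.008393 = -0.188448;  D = -0.188407+0.003936i
d^4_{0,-1}: k∈[0..3] ⇒ -0.975312 +0.633005 -0.068473 +0.001234 = -0.409545;  D = -0.090692-0.399378i
d^4_{1,-1}: k∈[0..3] ⇒ +0.717273 -0.232765 +0.012589 -0.000091 = +0.497006;  D = -0.452647+0.205246i
d^4_{2,-1}: k∈[0..2] ⇒ -0.333623 +0.054133 -0.001171 = -0.280661;  D = +0.164923+0.227093i
d^4_{3,-1}: k∈[0..1] ⇒ +0.102640 -0.006662 = +0.095978;  D = +0.064736-0.070860i
d^4_{4,-1}: single k=0 term ⇒ -0.019096;  D = -0.016400-0.009783i
Y_4^{m'}(θ=0.9651,φ=2.1645) and Σ D·Y over m':
  (-0.0977+0.1470i)·(-0.1456-0.1402i)  (-0.4327-0.1748i)·(+0.3872-0.0827i)  (+0.0832-0.4533i)·(-0.1073+0.2661i)  (-0.1884+0.0039i)·(+0.0906+0.1342i)  (-0.0907-0.3994i)·(-0.3223+0.0000i)  (-0.4526+0.2052i)·(-0.0906+0.1342i)  (+0.1649+0.2271i)·(-0.1073-0.2661i)  (+0.0647-0.0709i)·(-0.3872-0.0827i)  (-0.0164-0.0098i)·(-0.1456+0.1402i)
Y_4^-1(R⁻¹ n̂) = +0.005188+0.008611i

Re=0.0052 Im=0.0086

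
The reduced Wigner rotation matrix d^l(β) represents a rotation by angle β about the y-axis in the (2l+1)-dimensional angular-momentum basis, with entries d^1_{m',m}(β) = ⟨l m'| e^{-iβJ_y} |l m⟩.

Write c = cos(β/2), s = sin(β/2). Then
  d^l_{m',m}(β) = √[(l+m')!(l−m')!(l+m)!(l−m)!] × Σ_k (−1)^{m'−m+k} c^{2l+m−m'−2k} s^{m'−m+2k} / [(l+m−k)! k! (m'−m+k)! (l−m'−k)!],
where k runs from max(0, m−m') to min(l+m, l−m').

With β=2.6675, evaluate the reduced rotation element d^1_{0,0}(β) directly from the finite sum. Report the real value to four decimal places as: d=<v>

d=-0.8897

d^1_{0,0}(β=2.6675) via Wigner's sum:
c=cos(2.6675/2)=0.234833, s=sin(2.6675/2)=0.972036; N=√[1·1·1·1]=1.000000
k∈{0,1} keeps every argument non-negative
  k=0: (−1)^0·1.0000/(1)·0.2348^2·0.9720^0 = +0.055146
  k=1: (−1)^1·1.0000/(1)·0.2348^0·0.9720^2 = -0.944854
d^1_{0,0}(2.6675) = +0.055146 -0.944854 = -0.889707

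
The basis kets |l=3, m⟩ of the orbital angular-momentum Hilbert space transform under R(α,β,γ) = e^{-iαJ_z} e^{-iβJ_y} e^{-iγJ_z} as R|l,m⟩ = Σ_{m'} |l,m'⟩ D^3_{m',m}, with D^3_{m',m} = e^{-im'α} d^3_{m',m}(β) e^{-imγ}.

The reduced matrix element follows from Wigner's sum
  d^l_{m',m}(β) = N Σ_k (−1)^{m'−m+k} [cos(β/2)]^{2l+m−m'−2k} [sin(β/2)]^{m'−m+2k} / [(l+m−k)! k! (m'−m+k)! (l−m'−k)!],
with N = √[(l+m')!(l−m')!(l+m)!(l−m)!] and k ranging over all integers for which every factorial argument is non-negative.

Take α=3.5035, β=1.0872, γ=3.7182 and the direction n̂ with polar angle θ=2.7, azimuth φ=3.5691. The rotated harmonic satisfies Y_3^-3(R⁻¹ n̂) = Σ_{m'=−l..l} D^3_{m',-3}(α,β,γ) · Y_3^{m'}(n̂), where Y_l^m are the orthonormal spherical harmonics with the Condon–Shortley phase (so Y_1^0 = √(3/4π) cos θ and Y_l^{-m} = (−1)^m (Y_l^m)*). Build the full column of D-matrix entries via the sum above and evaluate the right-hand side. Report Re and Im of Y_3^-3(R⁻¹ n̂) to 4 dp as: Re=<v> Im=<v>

Re=0.0311 Im=-0.4149

Need the full column D^3_{m',-3} for m'=−3..3 at α=3.5035, β=1.0872, γ=3.7182.
cos(β/2)=0.855852, sin(β/2)=0.517220
d^3_{-3,-3}: single k=0 term ⇒ +0.393000;  D = -0.372295+0.125879i
d^3_{-2,-3}: single k=0 term ⇒ -0.581762;  D = -0.449438+0.369395i
d^3_{-1,-3}: single k=0 term ⇒ +0.555894;  D = -0.276663+0.482158i
d^3_{0,-3}: single k=0 term ⇒ -0.387917;  D = -0.061429+0.383022i
d^3_{1,-3}: single k=0 term ⇒ +0.203023;  D = +0.040908+0.198859i
d^3_{2,-3}: single k=0 term ⇒ -0.077598;  D = +0.041534+0.065547i
d^3_{3,-3}: single k=0 term ⇒ +0.019145;  D = +0.015309+0.011496i
Y_3^{m'}(θ=2.7,φ=3.5691) and Σ D·Y over m':
  (-0.3723+0.1259i)·(-0.0093+0.0312i)  (-0.4494+0.3694i)·(-0.1107+0.1273i)  (-0.2767+0.4822i)·(-0.3880+0.1768i)  (-0.0614+0.3830i)·(-0.3666+0.0000i)  (+0.0409+0.1989i)·(+0.3880+0.1768i)  (+0.0415+0.0655i)·(-0.1107-0.1273i)  (+0.0153+0.0115i)·(+0.0093+0.0312i)
Y_3^-3(R⁻¹ n̂) = +0.031131-0.414911i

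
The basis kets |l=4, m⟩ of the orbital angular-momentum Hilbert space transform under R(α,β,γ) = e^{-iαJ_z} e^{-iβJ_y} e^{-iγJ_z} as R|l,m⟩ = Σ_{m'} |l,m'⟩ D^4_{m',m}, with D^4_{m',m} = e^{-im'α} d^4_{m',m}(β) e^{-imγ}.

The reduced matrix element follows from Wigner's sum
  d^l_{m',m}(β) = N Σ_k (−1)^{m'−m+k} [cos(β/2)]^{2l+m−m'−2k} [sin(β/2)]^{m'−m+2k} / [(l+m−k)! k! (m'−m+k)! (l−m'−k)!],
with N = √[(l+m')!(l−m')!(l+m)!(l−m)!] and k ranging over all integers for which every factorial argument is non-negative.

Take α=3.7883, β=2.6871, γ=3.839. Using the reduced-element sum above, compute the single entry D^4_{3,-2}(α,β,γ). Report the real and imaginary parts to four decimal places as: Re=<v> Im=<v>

Re=-0.5043 Im=0.3059

Split into d^4_{3,-2}(β=2.6871) × two z-phases.
With c≡cos(β/2)=0.225296 and s≡sin(β/2)=0.974290, N=[5040·1·2·720]^{1/2}=2693.993318
k∈{0,1} keeps every argument non-negative
  k=0: (−1)^5·2693.9933/(240)·0.2253^3·0.9743^5 = -0.112690
  k=1: (−1)^6·2693.9933/(720)·0.2253^1·0.9743^7 = +0.702483
d^4_{3,-2}(2.6871) = -0.112690 +0.702483 = +0.589793
Phases: e^{-i·(3)·3.7883}=+0.360987+0.932571i, e^{-i·(-2)·3.839}=+0.175075+0.984555i ⇒ D=-0.504254+0.305914i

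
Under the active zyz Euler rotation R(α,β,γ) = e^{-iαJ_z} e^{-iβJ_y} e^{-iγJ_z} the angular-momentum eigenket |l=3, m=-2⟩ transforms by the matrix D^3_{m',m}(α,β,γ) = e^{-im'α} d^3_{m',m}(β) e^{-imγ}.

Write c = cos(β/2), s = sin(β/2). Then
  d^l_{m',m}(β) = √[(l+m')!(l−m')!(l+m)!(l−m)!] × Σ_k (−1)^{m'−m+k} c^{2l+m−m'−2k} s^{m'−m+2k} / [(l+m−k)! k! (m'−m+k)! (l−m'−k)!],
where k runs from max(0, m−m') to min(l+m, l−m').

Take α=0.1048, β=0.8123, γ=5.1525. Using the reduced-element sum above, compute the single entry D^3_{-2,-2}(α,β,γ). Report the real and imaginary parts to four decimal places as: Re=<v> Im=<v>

Re=-0.0209 Im=-0.0401

D^3_{-2,-2}(0.1048,0.8123,5.1525) = e^{-i·-2·0.1048}·d^3_{-2,-2}(0.8123)·e^{-i·-2·5.1525}. Compute d first:
With c≡cos(β/2)=0.918649 and s≡sin(β/2)=0.395075, N=[1·120·1·120]^{1/2}=120.000000
k: max(0,(-2)−(-2))=0 … min(3+(-2),3−(-2))=1
  k=0: (−1)^0·120.0000/(120)·0.9186^6·0.3951^0 = +0.601031
  k=1: (−1)^1·120.0000/(24)·0.9186^4·0.3951^2 = -0.555812
d^3_{-2,-2}(0.8123) = +0.601031 -0.555812 = +0.045219
Attach z-rotation phases: D = e^{-i(-2)(0.1048)}·(+0.045219)·e^{-i(-2)(5.1525)} = -0.020920-0.040088i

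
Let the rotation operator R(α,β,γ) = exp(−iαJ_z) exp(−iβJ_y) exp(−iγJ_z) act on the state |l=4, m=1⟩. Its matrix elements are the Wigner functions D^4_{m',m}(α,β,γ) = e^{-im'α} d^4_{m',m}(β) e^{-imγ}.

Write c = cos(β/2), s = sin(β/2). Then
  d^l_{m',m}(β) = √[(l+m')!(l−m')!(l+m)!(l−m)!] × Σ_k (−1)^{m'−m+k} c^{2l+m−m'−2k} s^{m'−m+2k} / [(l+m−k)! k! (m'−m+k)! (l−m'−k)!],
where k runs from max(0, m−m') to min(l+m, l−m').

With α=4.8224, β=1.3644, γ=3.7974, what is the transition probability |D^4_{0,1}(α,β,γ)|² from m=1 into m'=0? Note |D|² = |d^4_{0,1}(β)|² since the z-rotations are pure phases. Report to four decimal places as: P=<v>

Split into d^4_{0,1}(β=1.3644) × two z-phases.
With c≡cos(β/2)=0.776187 and s≡sin(β/2)=0.630502, N=[24·24·120·6]^{1/2}=643.987578
The bounds max(0,m−m')=1 and min(l+m,l−m')=4 give 4 terms
  k=1: (−1)^0·643.9876/(144)·0.7762^7·0.6305^1 = +0.478595
  k=2: (−1)^1·643.9876/(24)·0.7762^5·0.6305^3 = -1.894782
  k=3: (−1)^2·643.9876/(24)·0.7762^3·0.6305^5 = +1.250256
  k=4: (−1)^3·643.9876/(144)·0.7762^1·0.6305^7 = -0.137495
d^4_{0,1}(1.3644) = +0.478595 -1.894782 +1.250256 -0.137495 = -0.303426
|D^4_{0,1}|² = |d^4_{0,1}(β)|² = (-0.303426)² = 0.092067 (the z-rotation phases have unit modulus)

P=0.0921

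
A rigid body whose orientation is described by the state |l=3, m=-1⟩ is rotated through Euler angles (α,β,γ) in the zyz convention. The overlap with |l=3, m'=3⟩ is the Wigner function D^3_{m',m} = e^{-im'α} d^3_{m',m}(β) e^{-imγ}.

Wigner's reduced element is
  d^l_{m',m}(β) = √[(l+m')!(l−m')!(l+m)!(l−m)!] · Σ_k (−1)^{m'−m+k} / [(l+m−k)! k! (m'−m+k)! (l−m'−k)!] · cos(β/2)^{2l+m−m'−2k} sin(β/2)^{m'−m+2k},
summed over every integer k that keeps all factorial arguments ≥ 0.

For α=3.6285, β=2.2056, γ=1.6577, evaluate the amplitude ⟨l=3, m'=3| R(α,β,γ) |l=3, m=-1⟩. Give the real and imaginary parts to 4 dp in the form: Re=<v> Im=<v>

Re=-0.4903 Im=-0.0979

D^3_{3,-1}(3.6285,2.2056,1.6577) = e^{-i·3·3.6285}·d^3_{3,-1}(2.2056)·e^{-i·-1·1.6577}. Compute d first:
c=cos(2.2056/2)=0.451099, s=sin(2.2056/2)=0.892474; N=√[720·1·2·24]=185.903201
The bounds max(0,m−m')=0 and min(l+m,l−m')=0 give 1 term
  k=0: (−1)^4·185.9032/(48)·0.4511^2·0.8925^4 = +0.500002
d^3_{3,-1}(2.2056) = +0.500002
D = (-0.109852+0.993948i)·(+0.500002)·(-0.086794+0.996226i) = -0.490333-0.097854i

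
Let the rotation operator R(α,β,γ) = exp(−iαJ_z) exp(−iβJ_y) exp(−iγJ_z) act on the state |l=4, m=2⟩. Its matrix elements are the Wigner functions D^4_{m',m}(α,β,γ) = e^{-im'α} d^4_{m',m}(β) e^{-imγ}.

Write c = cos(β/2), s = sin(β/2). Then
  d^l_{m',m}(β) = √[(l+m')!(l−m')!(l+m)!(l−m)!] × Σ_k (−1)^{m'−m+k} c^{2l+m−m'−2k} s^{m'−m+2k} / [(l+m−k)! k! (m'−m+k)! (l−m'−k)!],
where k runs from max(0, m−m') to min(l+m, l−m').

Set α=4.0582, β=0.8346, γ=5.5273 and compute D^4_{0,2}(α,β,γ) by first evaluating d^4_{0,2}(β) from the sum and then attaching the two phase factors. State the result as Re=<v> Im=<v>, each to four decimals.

Re=0.0276 Im=0.4672

First d^4_{0,2}(β=0.8346), then the phase factors e^{-i(0)α} and e^{-i(2)γ}:
c=cos(0.8346/2)=0.914187, s=sin(0.8346/2)=0.405294; N=√[24·24·720·2]=910.735966
Admissible k: 2..4 (factorial args all ≥0)
  k=2: (−1)^0·910.7360/(96)·0.9142^6·0.4053^2 = +0.909641
  k=3: (−1)^1·910.7360/(36)·0.9142^4·0.4053^4 = -0.476769
  k=4: (−1)^2·910.7360/(96)·0.9142^2·0.4053^6 = +0.035141
d^4_{0,2}(0.8346) = +0.909641 -0.476769 +0.035141 = +0.468012
Phases: e^{-i·(0)·4.0582}=+1.000000+0.000000i, e^{-i·(2)·5.5273}=+0.058991+0.998258i ⇒ D=+0.027609+0.467197i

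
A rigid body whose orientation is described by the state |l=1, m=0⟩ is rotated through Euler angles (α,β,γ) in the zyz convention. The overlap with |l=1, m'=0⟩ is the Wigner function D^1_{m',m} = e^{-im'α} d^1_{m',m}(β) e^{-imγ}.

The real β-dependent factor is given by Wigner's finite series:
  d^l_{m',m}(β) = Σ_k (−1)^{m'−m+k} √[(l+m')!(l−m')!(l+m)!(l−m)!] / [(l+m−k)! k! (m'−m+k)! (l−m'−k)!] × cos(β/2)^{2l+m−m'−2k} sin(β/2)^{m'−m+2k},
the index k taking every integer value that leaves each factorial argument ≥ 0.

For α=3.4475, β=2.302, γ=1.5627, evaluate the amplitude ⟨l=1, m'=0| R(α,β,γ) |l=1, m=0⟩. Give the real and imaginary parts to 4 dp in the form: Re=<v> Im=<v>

Re=-0.6678 Im=0.0000

First d^1_{0,0}(β=2.302), then the phase factors e^{-i(0)α} and e^{-i(0)γ}:
With c≡cos(β/2)=0.407574 and s≡sin(β/2)=0.913172, N=[1·1·1·1]^{1/2}=1.000000
k∈{0,1} keeps every argument non-negative
  k=0: (−1)^0·1.0000/(1)·0.4076^2·0.9132^0 = +0.166117
  k=1: (−1)^1·1.0000/(1)·0.4076^0·0.9132^2 = -0.833883
d^1_{0,0}(2.302) = +0.166117 -0.833883 = -0.667766
Attach z-rotation phases: D = e^{-i(0)(3.4475)}·(-0.667766)·e^{-i(0)(1.5627)} = -0.667766+0.000000i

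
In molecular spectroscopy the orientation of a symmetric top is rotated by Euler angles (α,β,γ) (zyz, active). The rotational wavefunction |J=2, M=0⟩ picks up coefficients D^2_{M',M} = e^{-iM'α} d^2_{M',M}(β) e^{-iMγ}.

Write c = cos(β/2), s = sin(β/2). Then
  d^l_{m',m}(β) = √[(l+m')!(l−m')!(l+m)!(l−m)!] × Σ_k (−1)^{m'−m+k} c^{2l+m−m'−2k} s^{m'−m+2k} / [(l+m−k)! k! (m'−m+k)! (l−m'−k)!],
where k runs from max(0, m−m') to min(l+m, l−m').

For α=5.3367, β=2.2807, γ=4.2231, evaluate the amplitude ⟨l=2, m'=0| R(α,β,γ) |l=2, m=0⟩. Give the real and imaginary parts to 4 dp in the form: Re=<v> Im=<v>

Re=0.1372 Im=0.0000

Split into d^2_{0,0}(β=2.2807) × two z-phases.
Half-angle: c=0.417276, s=0.908780. N=√(2·2·2·2)=4.000000
k: max(0,(0)−(0))=0 … min(2+(0),2−(0))=2
  k=0: (−1)^0·4.0000/(4)·0.4173^4·0.9088^0 = +0.030318
  k=1: (−1)^1·4.0000/(1)·0.4173^2·0.9088^2 = -0.575208
  k=2: (−1)^2·4.0000/(4)·0.4173^0·0.9088^4 = +0.682078
d^2_{0,0}(2.2807) = +0.030318 -0.575208 +0.682078 = +0.137188
Phases: e^{-i·(0)·5.3367}=+1.000000+0.000000i, e^{-i·(0)·4.2231}=+1.000000+0.000000i ⇒ D=+0.137188+0.000000i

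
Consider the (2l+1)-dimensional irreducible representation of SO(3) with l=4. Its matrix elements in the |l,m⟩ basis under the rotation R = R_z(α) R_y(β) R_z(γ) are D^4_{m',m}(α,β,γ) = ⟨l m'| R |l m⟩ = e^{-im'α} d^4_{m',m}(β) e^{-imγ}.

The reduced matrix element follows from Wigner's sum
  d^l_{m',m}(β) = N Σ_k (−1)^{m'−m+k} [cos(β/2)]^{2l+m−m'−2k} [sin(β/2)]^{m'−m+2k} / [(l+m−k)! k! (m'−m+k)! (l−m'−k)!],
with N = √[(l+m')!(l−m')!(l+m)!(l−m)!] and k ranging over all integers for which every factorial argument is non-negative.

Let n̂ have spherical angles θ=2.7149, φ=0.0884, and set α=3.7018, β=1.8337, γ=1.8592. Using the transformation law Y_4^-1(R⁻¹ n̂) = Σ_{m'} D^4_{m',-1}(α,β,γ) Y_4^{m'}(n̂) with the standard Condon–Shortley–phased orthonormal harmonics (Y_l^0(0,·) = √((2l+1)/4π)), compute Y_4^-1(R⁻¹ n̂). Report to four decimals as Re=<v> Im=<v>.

Re=-0.0159 Im=0.1619

Need the full column D^4_{m',-1} for m'=−4..4 at α=3.7018, β=1.8337, γ=1.8592.
cos(β/2)=0.608323, sin(β/2)=0.793689
d^4_{-4,-1}: single k=3 term ⇒ +0.311686;  D = -0.179157-0.255051i
d^4_{-3,-1}: k∈[2..3] ⇒ +0.253383 -0.718884 = -0.465501;  D = -0.429075-0.180515i
d^4_{-2,-1}: k∈[1..3] ⇒ +0.103807 -0.883548 +1.002700 = +0.222959;  D = -0.220041+0.035957i
d^4_{-1,-1}: k∈[0..3] ⇒ +0.018753 -0.478849 +1.630276 -0.925065 = +0.245115;  D = +0.183925-0.162028i
d^4_{0,-1}: k∈[0..3] ⇒ -0.109423 +1.117610 -1.902490 +0.539763 = -0.354539;  D = +0.100839-0.339897i
d^4_{1,-1}: k∈[0..3] ⇒ +0.319233 -1.630276 +1.387597 -0.157472 = -0.080918;  D = +0.021724+0.077948i
d^4_{2,-1}: k∈[0..2] ⇒ -0.589032 +1.504050 -0.512064 = +0.402954;  D = +0.297899+0.271345i
d^4_{3,-1}: k∈[0..1] ⇒ +0.718884 -0.734247 = -0.015363;  D = +0.015119+0.002729i
d^4_{4,-1}: single k=0 term ⇒ -0.530579;  D = -0.492409+0.197605i
Y_4^{m'}(θ=2.7149,φ=0.0884) and Σ D·Y over m':
  (-0.1792-0.2551i)·(+0.0122-0.0045i)  (-0.4291-0.1805i)·(-0.0779+0.0212i)  (-0.2200+0.0360i)·(+0.2708-0.0484i)  (+0.1839-0.1620i)·(-0.4973+0.0441i)  (+0.1008-0.3399i)·(+0.2301+0.0000i)  (+0.0217+0.0779i)·(+0.4973+0.0441i)  (+0.2979+0.2713i)·(+0.2708+0.0484i)  (+0.0151+0.0027i)·(+0.0779+0.0212i)  (-0.4924+0.1976i)·(+0.0122+0.0045i)
Y_4^-1(R⁻¹ n̂) = -0.015881+0.161869i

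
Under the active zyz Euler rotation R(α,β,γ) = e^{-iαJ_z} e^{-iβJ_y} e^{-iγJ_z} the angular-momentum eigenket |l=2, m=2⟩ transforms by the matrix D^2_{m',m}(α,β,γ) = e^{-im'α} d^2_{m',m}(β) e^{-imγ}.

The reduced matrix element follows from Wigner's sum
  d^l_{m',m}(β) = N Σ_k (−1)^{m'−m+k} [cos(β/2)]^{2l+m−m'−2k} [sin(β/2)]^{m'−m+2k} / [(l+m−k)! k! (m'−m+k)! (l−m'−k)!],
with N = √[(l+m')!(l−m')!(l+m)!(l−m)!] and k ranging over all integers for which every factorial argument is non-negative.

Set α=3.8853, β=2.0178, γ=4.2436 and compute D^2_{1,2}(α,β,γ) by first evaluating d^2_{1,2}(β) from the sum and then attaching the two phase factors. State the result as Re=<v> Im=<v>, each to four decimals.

D^2_{1,2}(3.8853,2.0178,4.2436) = e^{-i·1·3.8853}·d^2_{1,2}(2.0178)·e^{-i·2·4.2436}. Compute d first:
c=cos(2.0178/2)=0.532792, s=sin(2.0178/2)=0.846246; N=√[6·1·24·1]=12.000000
The bounds max(0,m−m')=1 and min(l+m,l−m')=1 give 1 term
  k=1: (−1)^0·12.0000/(6)·0.5328^3·0.8462^1 = +0.255976
d^2_{1,2}(2.0178) = +0.255976
Phases: e^{-i·(1)·3.8853}=-0.735964+0.677021i, e^{-i·(2)·4.2436}=-0.591742-0.806127i ⇒ D=+0.251181+0.049316i

Re=0.2512 Im=0.0493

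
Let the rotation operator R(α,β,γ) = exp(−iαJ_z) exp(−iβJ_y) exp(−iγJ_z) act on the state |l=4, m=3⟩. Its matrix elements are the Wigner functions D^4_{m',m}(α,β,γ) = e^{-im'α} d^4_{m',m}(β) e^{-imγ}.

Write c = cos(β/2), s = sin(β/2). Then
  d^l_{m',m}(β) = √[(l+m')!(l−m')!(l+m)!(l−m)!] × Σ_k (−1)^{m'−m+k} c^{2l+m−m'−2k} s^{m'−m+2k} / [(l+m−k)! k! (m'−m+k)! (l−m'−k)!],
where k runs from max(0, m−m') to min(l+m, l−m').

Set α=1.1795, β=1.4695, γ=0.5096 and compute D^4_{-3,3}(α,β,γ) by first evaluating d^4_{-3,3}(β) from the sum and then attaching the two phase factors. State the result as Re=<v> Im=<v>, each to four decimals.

Re=-0.1313 Im=0.2798

First d^4_{-3,3}(β=1.4695), then the phase factors e^{-i(-3)α} and e^{-i(3)γ}:
c=cos(1.4695/2)=0.741998, s=sin(1.4695/2)=0.670402; N=√[1·5040·5040·1]=5040.000000
k: max(0,(3)−(-3))=6 … min(4+(3),4−(-3))=7
  k=6: (−1)^0·5040.0000/(720)·0.7420^2·0.6704^6 = +0.349876
  k=7: (−1)^1·5040.0000/(5040)·0.7420^0·0.6704^8 = -0.040802
d^4_{-3,3}(1.4695) = +0.349876 -0.040802 = +0.309074
D = (-0.922261-0.386568i)·(+0.309074)·(+0.041984-0.999118i) = -0.131340+0.279780i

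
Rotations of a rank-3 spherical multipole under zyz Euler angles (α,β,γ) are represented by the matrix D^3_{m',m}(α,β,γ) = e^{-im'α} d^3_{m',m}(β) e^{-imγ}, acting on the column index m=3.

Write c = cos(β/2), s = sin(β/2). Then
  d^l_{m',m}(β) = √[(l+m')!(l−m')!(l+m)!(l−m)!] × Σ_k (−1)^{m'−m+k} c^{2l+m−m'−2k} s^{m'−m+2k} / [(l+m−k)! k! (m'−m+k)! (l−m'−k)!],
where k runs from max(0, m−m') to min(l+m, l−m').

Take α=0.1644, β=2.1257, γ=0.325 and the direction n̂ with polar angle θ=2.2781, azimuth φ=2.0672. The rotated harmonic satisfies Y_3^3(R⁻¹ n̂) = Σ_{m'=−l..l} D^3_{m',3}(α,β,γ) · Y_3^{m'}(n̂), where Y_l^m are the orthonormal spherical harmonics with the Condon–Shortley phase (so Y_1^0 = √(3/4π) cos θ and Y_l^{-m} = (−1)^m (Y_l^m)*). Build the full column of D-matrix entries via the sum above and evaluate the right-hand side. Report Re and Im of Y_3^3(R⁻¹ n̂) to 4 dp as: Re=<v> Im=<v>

Need the full column D^3_{m',3} for m'=−3..3 at α=0.1644, β=2.1257, γ=0.325.
cos(β/2)=0.486384, sin(β/2)=0.873745
d^3_{-3,3}: single k=6 term ⇒ +0.444948;  D = +0.394296-0.206178i
d^3_{-2,3}: single k=5 term ⇒ +0.606707;  D = +0.484381-0.365333i
d^3_{-1,3}: single k=4 term ⇒ +0.534002;  D = +0.367962-0.386992i
d^3_{0,3}: single k=3 term ⇒ +0.343247;  D = +0.192619-0.284106i
d^3_{1,3}: single k=2 term ⇒ +0.165475;  D = +0.069192-0.150314i
d^3_{2,3}: single k=1 term ⇒ +0.058258;  D = +0.015371-0.056194i
d^3_{3,3}: single k=0 term ⇒ +0.013240;  D = +0.001356-0.013170i
Y_3^{m'}(θ=2.2781,φ=2.0672) and Σ D·Y over m':
  (+0.3943-0.2062i)·(+0.1826+0.0149i)  (+0.4844-0.3653i)·(+0.2096-0.3214i)  (+0.3680-0.3870i)·(-0.1300-0.2400i)  (+0.1926-0.2841i)·(+0.2155+0.0000i)  (+0.0692-0.1503i)·(+0.1300-0.2400i)  (+0.0154-0.0562i)·(+0.2096+0.3214i)  (+0.0014-0.0132i)·(-0.1826+0.0149i)
Y_3^3(R⁻¹ n̂) = -0.045827-0.403812i

Re=-0.0458 Im=-0.4038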